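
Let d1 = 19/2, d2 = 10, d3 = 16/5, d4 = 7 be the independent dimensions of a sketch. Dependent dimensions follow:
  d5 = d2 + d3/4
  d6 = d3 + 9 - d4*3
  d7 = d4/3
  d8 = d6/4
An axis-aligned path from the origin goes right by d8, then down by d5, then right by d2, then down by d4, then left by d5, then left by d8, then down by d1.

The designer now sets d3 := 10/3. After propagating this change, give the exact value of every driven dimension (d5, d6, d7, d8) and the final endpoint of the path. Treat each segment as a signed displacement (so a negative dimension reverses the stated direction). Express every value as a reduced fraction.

Apply edit: d3 := 10/3
  d5 = d2 + d3/4 = 65/6
  d6 = d3 + 9 - d4*3 = -26/3
  d7 = d4/3 = 7/3
  d8 = d6/4 = -13/6
Walk from origin (0, 0):
  seg 1: right by d8 = -13/6 → (-13/6, 0)
  seg 2: down by d5 = 65/6 → (-13/6, -65/6)
  seg 3: right by d2 = 10 → (47/6, -65/6)
  seg 4: down by d4 = 7 → (47/6, -107/6)
  seg 5: left by d5 = 65/6 → (-3, -107/6)
  seg 6: left by d8 = -13/6 → (-5/6, -107/6)
  seg 7: down by d1 = 19/2 → (-5/6, -82/3)

d5 = 65/6
d6 = -26/3
d7 = 7/3
d8 = -13/6
endpoint = (-5/6, -82/3)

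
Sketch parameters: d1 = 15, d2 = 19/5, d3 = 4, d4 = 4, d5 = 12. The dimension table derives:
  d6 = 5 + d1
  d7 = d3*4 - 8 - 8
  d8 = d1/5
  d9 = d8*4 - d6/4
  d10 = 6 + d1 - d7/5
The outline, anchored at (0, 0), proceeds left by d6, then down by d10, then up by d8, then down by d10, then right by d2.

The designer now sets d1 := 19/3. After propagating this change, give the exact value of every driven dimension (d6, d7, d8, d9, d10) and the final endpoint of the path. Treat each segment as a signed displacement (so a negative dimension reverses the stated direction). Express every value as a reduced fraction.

d6 = 34/3
d7 = 0
d8 = 19/15
d9 = 67/30
d10 = 37/3
endpoint = (-113/15, -117/5)

Apply edit: d1 := 19/3
  d6 = 5 + d1 = 34/3
  d7 = d3*4 - 8 - 8 = 0
  d8 = d1/5 = 19/15
  d9 = d8*4 - d6/4 = 67/30
  d10 = 6 + d1 - d7/5 = 37/3
Walk from origin (0, 0):
  seg 1: left by d6 = 34/3 → (-34/3, 0)
  seg 2: down by d10 = 37/3 → (-34/3, -37/3)
  seg 3: up by d8 = 19/15 → (-34/3, -166/15)
  seg 4: down by d10 = 37/3 → (-34/3, -117/5)
  seg 5: right by d2 = 19/5 → (-113/15, -117/5)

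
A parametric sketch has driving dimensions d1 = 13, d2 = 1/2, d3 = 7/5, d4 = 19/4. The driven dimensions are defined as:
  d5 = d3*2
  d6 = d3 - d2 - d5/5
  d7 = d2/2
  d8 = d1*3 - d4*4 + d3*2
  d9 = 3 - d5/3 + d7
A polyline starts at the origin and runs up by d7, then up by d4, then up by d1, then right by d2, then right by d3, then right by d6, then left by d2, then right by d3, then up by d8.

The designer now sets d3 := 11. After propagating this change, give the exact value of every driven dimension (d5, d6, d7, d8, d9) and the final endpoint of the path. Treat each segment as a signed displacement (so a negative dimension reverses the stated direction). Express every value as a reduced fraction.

Apply edit: d3 := 11
  d5 = d3*2 = 22
  d6 = d3 - d2 - d5/5 = 61/10
  d7 = d2/2 = 1/4
  d8 = d1*3 - d4*4 + d3*2 = 42
  d9 = 3 - d5/3 + d7 = -49/12
Walk from origin (0, 0):
  seg 1: up by d7 = 1/4 → (0, 1/4)
  seg 2: up by d4 = 19/4 → (0, 5)
  seg 3: up by d1 = 13 → (0, 18)
  seg 4: right by d2 = 1/2 → (1/2, 18)
  seg 5: right by d3 = 11 → (23/2, 18)
  seg 6: right by d6 = 61/10 → (88/5, 18)
  seg 7: left by d2 = 1/2 → (171/10, 18)
  seg 8: right by d3 = 11 → (281/10, 18)
  seg 9: up by d8 = 42 → (281/10, 60)

d5 = 22
d6 = 61/10
d7 = 1/4
d8 = 42
d9 = -49/12
endpoint = (281/10, 60)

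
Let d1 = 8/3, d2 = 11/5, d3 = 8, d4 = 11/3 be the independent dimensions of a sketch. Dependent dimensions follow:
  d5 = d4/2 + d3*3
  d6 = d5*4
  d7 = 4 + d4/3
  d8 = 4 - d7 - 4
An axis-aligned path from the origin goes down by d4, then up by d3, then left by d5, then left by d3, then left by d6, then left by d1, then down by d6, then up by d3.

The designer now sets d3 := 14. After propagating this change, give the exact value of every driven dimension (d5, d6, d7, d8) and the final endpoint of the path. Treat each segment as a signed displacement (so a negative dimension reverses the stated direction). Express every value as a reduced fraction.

d5 = 263/6
d6 = 526/3
d7 = 47/9
d8 = -47/9
endpoint = (-1415/6, -151)

Apply edit: d3 := 14
  d5 = d4/2 + d3*3 = 263/6
  d6 = d5*4 = 526/3
  d7 = 4 + d4/3 = 47/9
  d8 = 4 - d7 - 4 = -47/9
Walk from origin (0, 0):
  seg 1: down by d4 = 11/3 → (0, -11/3)
  seg 2: up by d3 = 14 → (0, 31/3)
  seg 3: left by d5 = 263/6 → (-263/6, 31/3)
  seg 4: left by d3 = 14 → (-347/6, 31/3)
  seg 5: left by d6 = 526/3 → (-1399/6, 31/3)
  seg 6: left by d1 = 8/3 → (-1415/6, 31/3)
  seg 7: down by d6 = 526/3 → (-1415/6, -165)
  seg 8: up by d3 = 14 → (-1415/6, -151)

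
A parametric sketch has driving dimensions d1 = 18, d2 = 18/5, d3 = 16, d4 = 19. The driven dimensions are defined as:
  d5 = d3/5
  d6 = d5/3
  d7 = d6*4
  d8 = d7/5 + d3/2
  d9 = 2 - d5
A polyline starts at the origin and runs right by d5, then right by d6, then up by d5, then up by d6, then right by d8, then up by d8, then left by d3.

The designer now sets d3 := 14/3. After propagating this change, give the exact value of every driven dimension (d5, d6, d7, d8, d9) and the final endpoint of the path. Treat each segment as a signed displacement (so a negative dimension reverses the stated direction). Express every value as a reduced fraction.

Apply edit: d3 := 14/3
  d5 = d3/5 = 14/15
  d6 = d5/3 = 14/45
  d7 = d6*4 = 56/45
  d8 = d7/5 + d3/2 = 581/225
  d9 = 2 - d5 = 16/15
Walk from origin (0, 0):
  seg 1: right by d5 = 14/15 → (14/15, 0)
  seg 2: right by d6 = 14/45 → (56/45, 0)
  seg 3: up by d5 = 14/15 → (56/45, 14/15)
  seg 4: up by d6 = 14/45 → (56/45, 56/45)
  seg 5: right by d8 = 581/225 → (287/75, 56/45)
  seg 6: up by d8 = 581/225 → (287/75, 287/75)
  seg 7: left by d3 = 14/3 → (-21/25, 287/75)

d5 = 14/15
d6 = 14/45
d7 = 56/45
d8 = 581/225
d9 = 16/15
endpoint = (-21/25, 287/75)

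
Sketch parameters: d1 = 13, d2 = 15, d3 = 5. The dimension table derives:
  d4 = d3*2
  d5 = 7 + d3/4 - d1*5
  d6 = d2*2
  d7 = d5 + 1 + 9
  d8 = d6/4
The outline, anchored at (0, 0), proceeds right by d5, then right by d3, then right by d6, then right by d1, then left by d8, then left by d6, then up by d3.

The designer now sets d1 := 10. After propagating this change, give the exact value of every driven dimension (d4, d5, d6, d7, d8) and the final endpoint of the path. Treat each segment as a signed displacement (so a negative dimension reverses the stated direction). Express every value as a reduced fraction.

Apply edit: d1 := 10
  d4 = d3*2 = 10
  d5 = 7 + d3/4 - d1*5 = -167/4
  d6 = d2*2 = 30
  d7 = d5 + 1 + 9 = -127/4
  d8 = d6/4 = 15/2
Walk from origin (0, 0):
  seg 1: right by d5 = -167/4 → (-167/4, 0)
  seg 2: right by d3 = 5 → (-147/4, 0)
  seg 3: right by d6 = 30 → (-27/4, 0)
  seg 4: right by d1 = 10 → (13/4, 0)
  seg 5: left by d8 = 15/2 → (-17/4, 0)
  seg 6: left by d6 = 30 → (-137/4, 0)
  seg 7: up by d3 = 5 → (-137/4, 5)

d4 = 10
d5 = -167/4
d6 = 30
d7 = -127/4
d8 = 15/2
endpoint = (-137/4, 5)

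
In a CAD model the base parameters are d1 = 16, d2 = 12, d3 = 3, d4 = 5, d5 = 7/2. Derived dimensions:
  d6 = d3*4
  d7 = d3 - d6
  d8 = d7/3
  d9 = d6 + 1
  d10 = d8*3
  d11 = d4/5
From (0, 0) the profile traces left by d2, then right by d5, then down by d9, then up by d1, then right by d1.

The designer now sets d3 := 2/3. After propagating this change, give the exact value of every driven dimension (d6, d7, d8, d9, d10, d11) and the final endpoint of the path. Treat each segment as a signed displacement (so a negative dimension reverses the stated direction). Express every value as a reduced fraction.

d6 = 8/3
d7 = -2
d8 = -2/3
d9 = 11/3
d10 = -2
d11 = 1
endpoint = (15/2, 37/3)

Apply edit: d3 := 2/3
  d6 = d3*4 = 8/3
  d7 = d3 - d6 = -2
  d8 = d7/3 = -2/3
  d9 = d6 + 1 = 11/3
  d10 = d8*3 = -2
  d11 = d4/5 = 1
Walk from origin (0, 0):
  seg 1: left by d2 = 12 → (-12, 0)
  seg 2: right by d5 = 7/2 → (-17/2, 0)
  seg 3: down by d9 = 11/3 → (-17/2, -11/3)
  seg 4: up by d1 = 16 → (-17/2, 37/3)
  seg 5: right by d1 = 16 → (15/2, 37/3)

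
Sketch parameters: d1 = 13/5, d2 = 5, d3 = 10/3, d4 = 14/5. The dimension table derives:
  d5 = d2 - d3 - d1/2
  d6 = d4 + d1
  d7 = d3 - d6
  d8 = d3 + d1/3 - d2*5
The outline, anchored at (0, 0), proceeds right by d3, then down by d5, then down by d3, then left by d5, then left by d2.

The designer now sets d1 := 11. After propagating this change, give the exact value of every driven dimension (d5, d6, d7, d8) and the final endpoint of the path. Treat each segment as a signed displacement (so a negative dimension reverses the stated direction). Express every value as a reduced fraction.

d5 = -23/6
d6 = 69/5
d7 = -157/15
d8 = -18
endpoint = (13/6, 1/2)

Apply edit: d1 := 11
  d5 = d2 - d3 - d1/2 = -23/6
  d6 = d4 + d1 = 69/5
  d7 = d3 - d6 = -157/15
  d8 = d3 + d1/3 - d2*5 = -18
Walk from origin (0, 0):
  seg 1: right by d3 = 10/3 → (10/3, 0)
  seg 2: down by d5 = -23/6 → (10/3, 23/6)
  seg 3: down by d3 = 10/3 → (10/3, 1/2)
  seg 4: left by d5 = -23/6 → (43/6, 1/2)
  seg 5: left by d2 = 5 → (13/6, 1/2)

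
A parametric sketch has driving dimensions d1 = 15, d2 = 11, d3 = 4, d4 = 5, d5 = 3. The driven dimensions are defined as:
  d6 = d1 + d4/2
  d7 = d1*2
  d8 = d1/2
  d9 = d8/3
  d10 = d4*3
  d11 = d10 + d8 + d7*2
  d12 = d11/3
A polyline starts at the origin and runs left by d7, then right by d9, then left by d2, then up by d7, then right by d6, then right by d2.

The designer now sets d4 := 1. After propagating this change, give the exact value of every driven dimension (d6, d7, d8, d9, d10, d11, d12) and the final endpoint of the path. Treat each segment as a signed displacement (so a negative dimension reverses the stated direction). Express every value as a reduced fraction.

d6 = 31/2
d7 = 30
d8 = 15/2
d9 = 5/2
d10 = 3
d11 = 141/2
d12 = 47/2
endpoint = (-12, 30)

Apply edit: d4 := 1
  d6 = d1 + d4/2 = 31/2
  d7 = d1*2 = 30
  d8 = d1/2 = 15/2
  d9 = d8/3 = 5/2
  d10 = d4*3 = 3
  d11 = d10 + d8 + d7*2 = 141/2
  d12 = d11/3 = 47/2
Walk from origin (0, 0):
  seg 1: left by d7 = 30 → (-30, 0)
  seg 2: right by d9 = 5/2 → (-55/2, 0)
  seg 3: left by d2 = 11 → (-77/2, 0)
  seg 4: up by d7 = 30 → (-77/2, 30)
  seg 5: right by d6 = 31/2 → (-23, 30)
  seg 6: right by d2 = 11 → (-12, 30)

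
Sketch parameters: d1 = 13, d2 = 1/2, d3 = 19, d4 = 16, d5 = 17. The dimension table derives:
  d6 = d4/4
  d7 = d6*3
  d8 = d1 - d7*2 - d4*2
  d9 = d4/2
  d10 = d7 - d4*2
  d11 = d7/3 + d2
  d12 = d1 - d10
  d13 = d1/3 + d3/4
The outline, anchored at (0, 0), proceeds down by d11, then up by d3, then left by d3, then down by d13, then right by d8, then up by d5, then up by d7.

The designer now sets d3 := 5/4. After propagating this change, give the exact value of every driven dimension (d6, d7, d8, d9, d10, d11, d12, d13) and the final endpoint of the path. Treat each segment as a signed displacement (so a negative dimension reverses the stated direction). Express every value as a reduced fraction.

d6 = 4
d7 = 12
d8 = -43
d9 = 8
d10 = -20
d11 = 9/2
d12 = 33
d13 = 223/48
endpoint = (-177/4, 1013/48)

Apply edit: d3 := 5/4
  d6 = d4/4 = 4
  d7 = d6*3 = 12
  d8 = d1 - d7*2 - d4*2 = -43
  d9 = d4/2 = 8
  d10 = d7 - d4*2 = -20
  d11 = d7/3 + d2 = 9/2
  d12 = d1 - d10 = 33
  d13 = d1/3 + d3/4 = 223/48
Walk from origin (0, 0):
  seg 1: down by d11 = 9/2 → (0, -9/2)
  seg 2: up by d3 = 5/4 → (0, -13/4)
  seg 3: left by d3 = 5/4 → (-5/4, -13/4)
  seg 4: down by d13 = 223/48 → (-5/4, -379/48)
  seg 5: right by d8 = -43 → (-177/4, -379/48)
  seg 6: up by d5 = 17 → (-177/4, 437/48)
  seg 7: up by d7 = 12 → (-177/4, 1013/48)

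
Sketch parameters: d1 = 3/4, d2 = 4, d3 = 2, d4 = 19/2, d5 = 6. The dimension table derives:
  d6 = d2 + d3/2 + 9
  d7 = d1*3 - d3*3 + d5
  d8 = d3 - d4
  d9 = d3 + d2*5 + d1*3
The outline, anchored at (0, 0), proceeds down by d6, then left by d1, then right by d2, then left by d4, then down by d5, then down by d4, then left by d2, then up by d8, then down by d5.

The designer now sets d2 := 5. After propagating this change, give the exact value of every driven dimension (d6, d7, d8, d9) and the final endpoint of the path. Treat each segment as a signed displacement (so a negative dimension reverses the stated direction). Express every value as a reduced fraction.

d6 = 15
d7 = 9/4
d8 = -15/2
d9 = 117/4
endpoint = (-41/4, -44)

Apply edit: d2 := 5
  d6 = d2 + d3/2 + 9 = 15
  d7 = d1*3 - d3*3 + d5 = 9/4
  d8 = d3 - d4 = -15/2
  d9 = d3 + d2*5 + d1*3 = 117/4
Walk from origin (0, 0):
  seg 1: down by d6 = 15 → (0, -15)
  seg 2: left by d1 = 3/4 → (-3/4, -15)
  seg 3: right by d2 = 5 → (17/4, -15)
  seg 4: left by d4 = 19/2 → (-21/4, -15)
  seg 5: down by d5 = 6 → (-21/4, -21)
  seg 6: down by d4 = 19/2 → (-21/4, -61/2)
  seg 7: left by d2 = 5 → (-41/4, -61/2)
  seg 8: up by d8 = -15/2 → (-41/4, -38)
  seg 9: down by d5 = 6 → (-41/4, -44)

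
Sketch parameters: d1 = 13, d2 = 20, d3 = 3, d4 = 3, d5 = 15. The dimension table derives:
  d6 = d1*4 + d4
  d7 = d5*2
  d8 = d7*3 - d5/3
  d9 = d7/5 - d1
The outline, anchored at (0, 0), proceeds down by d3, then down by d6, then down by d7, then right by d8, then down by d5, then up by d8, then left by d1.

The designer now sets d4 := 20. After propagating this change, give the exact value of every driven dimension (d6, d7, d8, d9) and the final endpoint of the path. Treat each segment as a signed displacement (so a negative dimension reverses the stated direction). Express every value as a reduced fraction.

d6 = 72
d7 = 30
d8 = 85
d9 = -7
endpoint = (72, -35)

Apply edit: d4 := 20
  d6 = d1*4 + d4 = 72
  d7 = d5*2 = 30
  d8 = d7*3 - d5/3 = 85
  d9 = d7/5 - d1 = -7
Walk from origin (0, 0):
  seg 1: down by d3 = 3 → (0, -3)
  seg 2: down by d6 = 72 → (0, -75)
  seg 3: down by d7 = 30 → (0, -105)
  seg 4: right by d8 = 85 → (85, -105)
  seg 5: down by d5 = 15 → (85, -120)
  seg 6: up by d8 = 85 → (85, -35)
  seg 7: left by d1 = 13 → (72, -35)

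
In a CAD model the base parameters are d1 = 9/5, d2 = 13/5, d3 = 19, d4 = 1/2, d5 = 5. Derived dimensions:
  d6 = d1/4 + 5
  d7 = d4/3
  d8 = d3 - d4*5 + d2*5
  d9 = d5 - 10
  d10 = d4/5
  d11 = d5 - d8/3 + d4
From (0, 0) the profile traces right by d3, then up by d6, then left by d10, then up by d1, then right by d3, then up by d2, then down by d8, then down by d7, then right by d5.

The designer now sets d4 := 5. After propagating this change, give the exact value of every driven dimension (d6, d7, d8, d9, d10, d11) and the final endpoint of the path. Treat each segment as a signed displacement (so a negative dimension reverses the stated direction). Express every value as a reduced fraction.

d6 = 109/20
d7 = 5/3
d8 = 7
d9 = -5
d10 = 1
d11 = 23/3
endpoint = (42, 71/60)

Apply edit: d4 := 5
  d6 = d1/4 + 5 = 109/20
  d7 = d4/3 = 5/3
  d8 = d3 - d4*5 + d2*5 = 7
  d9 = d5 - 10 = -5
  d10 = d4/5 = 1
  d11 = d5 - d8/3 + d4 = 23/3
Walk from origin (0, 0):
  seg 1: right by d3 = 19 → (19, 0)
  seg 2: up by d6 = 109/20 → (19, 109/20)
  seg 3: left by d10 = 1 → (18, 109/20)
  seg 4: up by d1 = 9/5 → (18, 29/4)
  seg 5: right by d3 = 19 → (37, 29/4)
  seg 6: up by d2 = 13/5 → (37, 197/20)
  seg 7: down by d8 = 7 → (37, 57/20)
  seg 8: down by d7 = 5/3 → (37, 71/60)
  seg 9: right by d5 = 5 → (42, 71/60)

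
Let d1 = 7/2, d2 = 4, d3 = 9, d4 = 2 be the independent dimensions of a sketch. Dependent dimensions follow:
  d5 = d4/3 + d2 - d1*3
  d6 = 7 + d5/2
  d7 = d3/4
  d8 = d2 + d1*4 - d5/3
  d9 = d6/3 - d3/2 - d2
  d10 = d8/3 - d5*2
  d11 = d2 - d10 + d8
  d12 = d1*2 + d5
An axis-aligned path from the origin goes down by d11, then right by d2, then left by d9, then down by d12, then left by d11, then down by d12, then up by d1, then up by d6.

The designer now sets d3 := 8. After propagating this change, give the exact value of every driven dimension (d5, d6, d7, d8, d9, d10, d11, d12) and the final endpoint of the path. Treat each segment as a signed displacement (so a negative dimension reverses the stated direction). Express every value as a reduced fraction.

Apply edit: d3 := 8
  d5 = d4/3 + d2 - d1*3 = -35/6
  d6 = 7 + d5/2 = 49/12
  d7 = d3/4 = 2
  d8 = d2 + d1*4 - d5/3 = 359/18
  d9 = d6/3 - d3/2 - d2 = -239/36
  d10 = d8/3 - d5*2 = 989/54
  d11 = d2 - d10 + d8 = 152/27
  d12 = d1*2 + d5 = 7/6
Walk from origin (0, 0):
  seg 1: down by d11 = 152/27 → (0, -152/27)
  seg 2: right by d2 = 4 → (4, -152/27)
  seg 3: left by d9 = -239/36 → (383/36, -152/27)
  seg 4: down by d12 = 7/6 → (383/36, -367/54)
  seg 5: left by d11 = 152/27 → (541/108, -367/54)
  seg 6: down by d12 = 7/6 → (541/108, -215/27)
  seg 7: up by d1 = 7/2 → (541/108, -241/54)
  seg 8: up by d6 = 49/12 → (541/108, -41/108)

d5 = -35/6
d6 = 49/12
d7 = 2
d8 = 359/18
d9 = -239/36
d10 = 989/54
d11 = 152/27
d12 = 7/6
endpoint = (541/108, -41/108)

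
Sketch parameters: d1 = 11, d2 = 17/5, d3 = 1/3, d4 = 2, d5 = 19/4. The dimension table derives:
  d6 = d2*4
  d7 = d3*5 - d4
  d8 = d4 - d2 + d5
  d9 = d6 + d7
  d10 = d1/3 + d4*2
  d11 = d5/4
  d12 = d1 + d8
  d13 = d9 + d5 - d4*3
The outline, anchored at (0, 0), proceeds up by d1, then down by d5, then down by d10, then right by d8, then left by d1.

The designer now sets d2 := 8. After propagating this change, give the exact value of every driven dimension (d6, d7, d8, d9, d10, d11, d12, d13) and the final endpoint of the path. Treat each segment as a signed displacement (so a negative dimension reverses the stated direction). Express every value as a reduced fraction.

Apply edit: d2 := 8
  d6 = d2*4 = 32
  d7 = d3*5 - d4 = -1/3
  d8 = d4 - d2 + d5 = -5/4
  d9 = d6 + d7 = 95/3
  d10 = d1/3 + d4*2 = 23/3
  d11 = d5/4 = 19/16
  d12 = d1 + d8 = 39/4
  d13 = d9 + d5 - d4*3 = 365/12
Walk from origin (0, 0):
  seg 1: up by d1 = 11 → (0, 11)
  seg 2: down by d5 = 19/4 → (0, 25/4)
  seg 3: down by d10 = 23/3 → (0, -17/12)
  seg 4: right by d8 = -5/4 → (-5/4, -17/12)
  seg 5: left by d1 = 11 → (-49/4, -17/12)

d6 = 32
d7 = -1/3
d8 = -5/4
d9 = 95/3
d10 = 23/3
d11 = 19/16
d12 = 39/4
d13 = 365/12
endpoint = (-49/4, -17/12)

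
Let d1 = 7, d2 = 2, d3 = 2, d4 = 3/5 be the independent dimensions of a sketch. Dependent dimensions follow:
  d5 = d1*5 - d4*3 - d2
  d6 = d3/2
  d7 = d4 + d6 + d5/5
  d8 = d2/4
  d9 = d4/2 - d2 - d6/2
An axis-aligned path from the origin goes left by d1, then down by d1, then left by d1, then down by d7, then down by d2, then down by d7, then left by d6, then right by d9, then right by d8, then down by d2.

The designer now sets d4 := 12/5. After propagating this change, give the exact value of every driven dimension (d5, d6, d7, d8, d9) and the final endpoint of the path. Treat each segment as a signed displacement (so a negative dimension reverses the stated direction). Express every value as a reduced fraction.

d5 = 129/5
d6 = 1
d7 = 214/25
d8 = 1/2
d9 = -13/10
endpoint = (-79/5, -703/25)

Apply edit: d4 := 12/5
  d5 = d1*5 - d4*3 - d2 = 129/5
  d6 = d3/2 = 1
  d7 = d4 + d6 + d5/5 = 214/25
  d8 = d2/4 = 1/2
  d9 = d4/2 - d2 - d6/2 = -13/10
Walk from origin (0, 0):
  seg 1: left by d1 = 7 → (-7, 0)
  seg 2: down by d1 = 7 → (-7, -7)
  seg 3: left by d1 = 7 → (-14, -7)
  seg 4: down by d7 = 214/25 → (-14, -389/25)
  seg 5: down by d2 = 2 → (-14, -439/25)
  seg 6: down by d7 = 214/25 → (-14, -653/25)
  seg 7: left by d6 = 1 → (-15, -653/25)
  seg 8: right by d9 = -13/10 → (-163/10, -653/25)
  seg 9: right by d8 = 1/2 → (-79/5, -653/25)
  seg 10: down by d2 = 2 → (-79/5, -703/25)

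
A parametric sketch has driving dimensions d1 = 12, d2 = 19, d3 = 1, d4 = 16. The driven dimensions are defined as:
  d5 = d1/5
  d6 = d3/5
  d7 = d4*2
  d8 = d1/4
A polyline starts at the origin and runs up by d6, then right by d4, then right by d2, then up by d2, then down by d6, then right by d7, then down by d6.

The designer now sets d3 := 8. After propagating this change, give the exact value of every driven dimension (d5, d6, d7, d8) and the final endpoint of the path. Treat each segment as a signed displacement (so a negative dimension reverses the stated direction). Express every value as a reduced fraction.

d5 = 12/5
d6 = 8/5
d7 = 32
d8 = 3
endpoint = (67, 87/5)

Apply edit: d3 := 8
  d5 = d1/5 = 12/5
  d6 = d3/5 = 8/5
  d7 = d4*2 = 32
  d8 = d1/4 = 3
Walk from origin (0, 0):
  seg 1: up by d6 = 8/5 → (0, 8/5)
  seg 2: right by d4 = 16 → (16, 8/5)
  seg 3: right by d2 = 19 → (35, 8/5)
  seg 4: up by d2 = 19 → (35, 103/5)
  seg 5: down by d6 = 8/5 → (35, 19)
  seg 6: right by d7 = 32 → (67, 19)
  seg 7: down by d6 = 8/5 → (67, 87/5)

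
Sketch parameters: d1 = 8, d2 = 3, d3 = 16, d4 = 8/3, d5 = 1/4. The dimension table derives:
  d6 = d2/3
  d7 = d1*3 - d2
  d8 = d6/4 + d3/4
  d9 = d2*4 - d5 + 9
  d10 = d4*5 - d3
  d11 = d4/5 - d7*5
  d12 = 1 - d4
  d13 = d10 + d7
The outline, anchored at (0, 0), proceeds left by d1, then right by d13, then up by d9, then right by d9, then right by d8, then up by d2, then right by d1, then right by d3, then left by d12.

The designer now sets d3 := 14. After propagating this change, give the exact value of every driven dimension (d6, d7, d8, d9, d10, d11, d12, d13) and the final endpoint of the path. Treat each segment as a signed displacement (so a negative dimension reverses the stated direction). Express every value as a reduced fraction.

d6 = 1
d7 = 21
d8 = 15/4
d9 = 83/4
d10 = -2/3
d11 = -1567/15
d12 = -5/3
d13 = 61/3
endpoint = (121/2, 95/4)

Apply edit: d3 := 14
  d6 = d2/3 = 1
  d7 = d1*3 - d2 = 21
  d8 = d6/4 + d3/4 = 15/4
  d9 = d2*4 - d5 + 9 = 83/4
  d10 = d4*5 - d3 = -2/3
  d11 = d4/5 - d7*5 = -1567/15
  d12 = 1 - d4 = -5/3
  d13 = d10 + d7 = 61/3
Walk from origin (0, 0):
  seg 1: left by d1 = 8 → (-8, 0)
  seg 2: right by d13 = 61/3 → (37/3, 0)
  seg 3: up by d9 = 83/4 → (37/3, 83/4)
  seg 4: right by d9 = 83/4 → (397/12, 83/4)
  seg 5: right by d8 = 15/4 → (221/6, 83/4)
  seg 6: up by d2 = 3 → (221/6, 95/4)
  seg 7: right by d1 = 8 → (269/6, 95/4)
  seg 8: right by d3 = 14 → (353/6, 95/4)
  seg 9: left by d12 = -5/3 → (121/2, 95/4)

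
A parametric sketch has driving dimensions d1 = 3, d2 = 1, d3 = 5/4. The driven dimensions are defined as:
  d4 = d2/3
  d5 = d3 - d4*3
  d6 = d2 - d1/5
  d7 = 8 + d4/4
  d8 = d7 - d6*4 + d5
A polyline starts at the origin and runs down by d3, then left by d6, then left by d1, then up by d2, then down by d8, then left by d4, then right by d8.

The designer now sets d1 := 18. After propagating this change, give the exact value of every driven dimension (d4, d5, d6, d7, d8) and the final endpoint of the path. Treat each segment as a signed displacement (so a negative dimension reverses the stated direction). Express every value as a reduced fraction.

Apply edit: d1 := 18
  d4 = d2/3 = 1/3
  d5 = d3 - d4*3 = 1/4
  d6 = d2 - d1/5 = -13/5
  d7 = 8 + d4/4 = 97/12
  d8 = d7 - d6*4 + d5 = 281/15
Walk from origin (0, 0):
  seg 1: down by d3 = 5/4 → (0, -5/4)
  seg 2: left by d6 = -13/5 → (13/5, -5/4)
  seg 3: left by d1 = 18 → (-77/5, -5/4)
  seg 4: up by d2 = 1 → (-77/5, -1/4)
  seg 5: down by d8 = 281/15 → (-77/5, -1139/60)
  seg 6: left by d4 = 1/3 → (-236/15, -1139/60)
  seg 7: right by d8 = 281/15 → (3, -1139/60)

d4 = 1/3
d5 = 1/4
d6 = -13/5
d7 = 97/12
d8 = 281/15
endpoint = (3, -1139/60)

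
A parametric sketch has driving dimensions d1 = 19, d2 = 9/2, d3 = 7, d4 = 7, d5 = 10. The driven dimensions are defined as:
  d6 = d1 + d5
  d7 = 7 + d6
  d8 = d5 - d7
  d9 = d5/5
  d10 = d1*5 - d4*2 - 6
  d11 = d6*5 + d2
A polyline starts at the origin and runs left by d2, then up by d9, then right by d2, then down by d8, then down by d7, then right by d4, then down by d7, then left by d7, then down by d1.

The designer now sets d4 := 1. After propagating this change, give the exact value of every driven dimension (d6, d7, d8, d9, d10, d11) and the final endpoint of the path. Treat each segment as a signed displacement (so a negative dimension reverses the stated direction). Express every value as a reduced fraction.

Apply edit: d4 := 1
  d6 = d1 + d5 = 29
  d7 = 7 + d6 = 36
  d8 = d5 - d7 = -26
  d9 = d5/5 = 2
  d10 = d1*5 - d4*2 - 6 = 87
  d11 = d6*5 + d2 = 299/2
Walk from origin (0, 0):
  seg 1: left by d2 = 9/2 → (-9/2, 0)
  seg 2: up by d9 = 2 → (-9/2, 2)
  seg 3: right by d2 = 9/2 → (0, 2)
  seg 4: down by d8 = -26 → (0, 28)
  seg 5: down by d7 = 36 → (0, -8)
  seg 6: right by d4 = 1 → (1, -8)
  seg 7: down by d7 = 36 → (1, -44)
  seg 8: left by d7 = 36 → (-35, -44)
  seg 9: down by d1 = 19 → (-35, -63)

d6 = 29
d7 = 36
d8 = -26
d9 = 2
d10 = 87
d11 = 299/2
endpoint = (-35, -63)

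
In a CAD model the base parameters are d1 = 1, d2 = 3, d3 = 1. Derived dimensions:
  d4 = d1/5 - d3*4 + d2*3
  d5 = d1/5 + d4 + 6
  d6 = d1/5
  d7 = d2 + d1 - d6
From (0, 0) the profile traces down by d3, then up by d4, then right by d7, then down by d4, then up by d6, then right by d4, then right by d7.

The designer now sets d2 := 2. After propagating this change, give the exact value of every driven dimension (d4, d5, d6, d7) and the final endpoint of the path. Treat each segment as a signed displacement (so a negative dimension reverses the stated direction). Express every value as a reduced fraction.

Apply edit: d2 := 2
  d4 = d1/5 - d3*4 + d2*3 = 11/5
  d5 = d1/5 + d4 + 6 = 42/5
  d6 = d1/5 = 1/5
  d7 = d2 + d1 - d6 = 14/5
Walk from origin (0, 0):
  seg 1: down by d3 = 1 → (0, -1)
  seg 2: up by d4 = 11/5 → (0, 6/5)
  seg 3: right by d7 = 14/5 → (14/5, 6/5)
  seg 4: down by d4 = 11/5 → (14/5, -1)
  seg 5: up by d6 = 1/5 → (14/5, -4/5)
  seg 6: right by d4 = 11/5 → (5, -4/5)
  seg 7: right by d7 = 14/5 → (39/5, -4/5)

d4 = 11/5
d5 = 42/5
d6 = 1/5
d7 = 14/5
endpoint = (39/5, -4/5)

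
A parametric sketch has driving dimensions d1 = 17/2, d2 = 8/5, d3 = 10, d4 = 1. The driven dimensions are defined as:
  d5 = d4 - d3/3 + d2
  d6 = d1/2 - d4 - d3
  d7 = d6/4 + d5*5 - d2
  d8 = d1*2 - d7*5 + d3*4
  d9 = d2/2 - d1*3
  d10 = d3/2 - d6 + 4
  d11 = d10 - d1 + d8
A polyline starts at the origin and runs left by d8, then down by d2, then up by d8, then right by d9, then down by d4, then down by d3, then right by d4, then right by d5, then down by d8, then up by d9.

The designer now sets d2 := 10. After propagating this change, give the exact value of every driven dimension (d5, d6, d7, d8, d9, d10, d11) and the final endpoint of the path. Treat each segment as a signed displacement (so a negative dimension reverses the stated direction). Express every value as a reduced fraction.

d5 = 23/3
d6 = -27/4
d7 = 1279/48
d8 = -3659/48
d9 = -41/2
d10 = 63/4
d11 = -3311/48
endpoint = (3091/48, -83/2)

Apply edit: d2 := 10
  d5 = d4 - d3/3 + d2 = 23/3
  d6 = d1/2 - d4 - d3 = -27/4
  d7 = d6/4 + d5*5 - d2 = 1279/48
  d8 = d1*2 - d7*5 + d3*4 = -3659/48
  d9 = d2/2 - d1*3 = -41/2
  d10 = d3/2 - d6 + 4 = 63/4
  d11 = d10 - d1 + d8 = -3311/48
Walk from origin (0, 0):
  seg 1: left by d8 = -3659/48 → (3659/48, 0)
  seg 2: down by d2 = 10 → (3659/48, -10)
  seg 3: up by d8 = -3659/48 → (3659/48, -4139/48)
  seg 4: right by d9 = -41/2 → (2675/48, -4139/48)
  seg 5: down by d4 = 1 → (2675/48, -4187/48)
  seg 6: down by d3 = 10 → (2675/48, -4667/48)
  seg 7: right by d4 = 1 → (2723/48, -4667/48)
  seg 8: right by d5 = 23/3 → (3091/48, -4667/48)
  seg 9: down by d8 = -3659/48 → (3091/48, -21)
  seg 10: up by d9 = -41/2 → (3091/48, -83/2)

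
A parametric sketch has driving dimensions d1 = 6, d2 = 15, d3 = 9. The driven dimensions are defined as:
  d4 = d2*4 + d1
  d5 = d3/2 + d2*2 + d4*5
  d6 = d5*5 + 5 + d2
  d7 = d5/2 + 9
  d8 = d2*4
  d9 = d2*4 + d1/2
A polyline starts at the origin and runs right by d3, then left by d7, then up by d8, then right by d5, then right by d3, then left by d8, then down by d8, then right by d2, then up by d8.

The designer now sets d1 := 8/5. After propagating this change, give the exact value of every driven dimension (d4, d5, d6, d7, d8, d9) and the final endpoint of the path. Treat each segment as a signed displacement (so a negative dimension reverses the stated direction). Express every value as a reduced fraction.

d4 = 308/5
d5 = 685/2
d6 = 3465/2
d7 = 721/4
d8 = 60
d9 = 304/5
endpoint = (541/4, 60)

Apply edit: d1 := 8/5
  d4 = d2*4 + d1 = 308/5
  d5 = d3/2 + d2*2 + d4*5 = 685/2
  d6 = d5*5 + 5 + d2 = 3465/2
  d7 = d5/2 + 9 = 721/4
  d8 = d2*4 = 60
  d9 = d2*4 + d1/2 = 304/5
Walk from origin (0, 0):
  seg 1: right by d3 = 9 → (9, 0)
  seg 2: left by d7 = 721/4 → (-685/4, 0)
  seg 3: up by d8 = 60 → (-685/4, 60)
  seg 4: right by d5 = 685/2 → (685/4, 60)
  seg 5: right by d3 = 9 → (721/4, 60)
  seg 6: left by d8 = 60 → (481/4, 60)
  seg 7: down by d8 = 60 → (481/4, 0)
  seg 8: right by d2 = 15 → (541/4, 0)
  seg 9: up by d8 = 60 → (541/4, 60)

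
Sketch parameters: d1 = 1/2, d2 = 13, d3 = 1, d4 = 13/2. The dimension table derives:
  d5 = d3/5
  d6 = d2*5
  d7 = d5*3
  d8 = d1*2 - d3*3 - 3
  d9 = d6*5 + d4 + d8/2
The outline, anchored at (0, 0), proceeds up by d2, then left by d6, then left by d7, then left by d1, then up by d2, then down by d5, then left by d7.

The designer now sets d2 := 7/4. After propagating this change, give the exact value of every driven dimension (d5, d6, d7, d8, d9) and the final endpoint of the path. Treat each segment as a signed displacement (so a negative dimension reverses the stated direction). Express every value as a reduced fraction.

Apply edit: d2 := 7/4
  d5 = d3/5 = 1/5
  d6 = d2*5 = 35/4
  d7 = d5*3 = 3/5
  d8 = d1*2 - d3*3 - 3 = -5
  d9 = d6*5 + d4 + d8/2 = 191/4
Walk from origin (0, 0):
  seg 1: up by d2 = 7/4 → (0, 7/4)
  seg 2: left by d6 = 35/4 → (-35/4, 7/4)
  seg 3: left by d7 = 3/5 → (-187/20, 7/4)
  seg 4: left by d1 = 1/2 → (-197/20, 7/4)
  seg 5: up by d2 = 7/4 → (-197/20, 7/2)
  seg 6: down by d5 = 1/5 → (-197/20, 33/10)
  seg 7: left by d7 = 3/5 → (-209/20, 33/10)

d5 = 1/5
d6 = 35/4
d7 = 3/5
d8 = -5
d9 = 191/4
endpoint = (-209/20, 33/10)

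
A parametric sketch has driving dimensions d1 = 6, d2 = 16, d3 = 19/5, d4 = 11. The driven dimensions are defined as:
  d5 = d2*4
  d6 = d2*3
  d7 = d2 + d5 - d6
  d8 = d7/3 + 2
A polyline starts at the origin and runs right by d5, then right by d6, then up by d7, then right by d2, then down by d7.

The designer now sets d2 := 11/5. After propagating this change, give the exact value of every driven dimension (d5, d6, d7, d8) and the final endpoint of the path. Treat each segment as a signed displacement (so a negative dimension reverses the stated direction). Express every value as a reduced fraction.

Apply edit: d2 := 11/5
  d5 = d2*4 = 44/5
  d6 = d2*3 = 33/5
  d7 = d2 + d5 - d6 = 22/5
  d8 = d7/3 + 2 = 52/15
Walk from origin (0, 0):
  seg 1: right by d5 = 44/5 → (44/5, 0)
  seg 2: right by d6 = 33/5 → (77/5, 0)
  seg 3: up by d7 = 22/5 → (77/5, 22/5)
  seg 4: right by d2 = 11/5 → (88/5, 22/5)
  seg 5: down by d7 = 22/5 → (88/5, 0)

d5 = 44/5
d6 = 33/5
d7 = 22/5
d8 = 52/15
endpoint = (88/5, 0)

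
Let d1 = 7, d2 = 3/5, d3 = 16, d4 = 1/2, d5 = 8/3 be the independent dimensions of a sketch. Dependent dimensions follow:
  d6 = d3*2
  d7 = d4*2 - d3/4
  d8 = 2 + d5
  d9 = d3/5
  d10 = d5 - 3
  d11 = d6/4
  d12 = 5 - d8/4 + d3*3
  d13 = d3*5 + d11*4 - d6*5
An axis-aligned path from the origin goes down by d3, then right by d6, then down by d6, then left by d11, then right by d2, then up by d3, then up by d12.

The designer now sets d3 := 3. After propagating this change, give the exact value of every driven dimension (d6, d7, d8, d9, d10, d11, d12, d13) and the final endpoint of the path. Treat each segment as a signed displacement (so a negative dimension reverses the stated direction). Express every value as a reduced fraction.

d6 = 6
d7 = 1/4
d8 = 14/3
d9 = 3/5
d10 = -1/3
d11 = 3/2
d12 = 77/6
d13 = -9
endpoint = (51/10, 41/6)

Apply edit: d3 := 3
  d6 = d3*2 = 6
  d7 = d4*2 - d3/4 = 1/4
  d8 = 2 + d5 = 14/3
  d9 = d3/5 = 3/5
  d10 = d5 - 3 = -1/3
  d11 = d6/4 = 3/2
  d12 = 5 - d8/4 + d3*3 = 77/6
  d13 = d3*5 + d11*4 - d6*5 = -9
Walk from origin (0, 0):
  seg 1: down by d3 = 3 → (0, -3)
  seg 2: right by d6 = 6 → (6, -3)
  seg 3: down by d6 = 6 → (6, -9)
  seg 4: left by d11 = 3/2 → (9/2, -9)
  seg 5: right by d2 = 3/5 → (51/10, -9)
  seg 6: up by d3 = 3 → (51/10, -6)
  seg 7: up by d12 = 77/6 → (51/10, 41/6)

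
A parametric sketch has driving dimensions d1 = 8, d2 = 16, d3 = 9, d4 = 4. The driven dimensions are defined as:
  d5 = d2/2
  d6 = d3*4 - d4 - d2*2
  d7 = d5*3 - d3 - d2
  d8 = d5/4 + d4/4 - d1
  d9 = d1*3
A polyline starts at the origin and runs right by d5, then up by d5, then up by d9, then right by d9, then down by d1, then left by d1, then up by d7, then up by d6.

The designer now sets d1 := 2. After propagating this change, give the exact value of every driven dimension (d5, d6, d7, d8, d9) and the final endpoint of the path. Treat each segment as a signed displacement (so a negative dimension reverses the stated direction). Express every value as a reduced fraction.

Apply edit: d1 := 2
  d5 = d2/2 = 8
  d6 = d3*4 - d4 - d2*2 = 0
  d7 = d5*3 - d3 - d2 = -1
  d8 = d5/4 + d4/4 - d1 = 1
  d9 = d1*3 = 6
Walk from origin (0, 0):
  seg 1: right by d5 = 8 → (8, 0)
  seg 2: up by d5 = 8 → (8, 8)
  seg 3: up by d9 = 6 → (8, 14)
  seg 4: right by d9 = 6 → (14, 14)
  seg 5: down by d1 = 2 → (14, 12)
  seg 6: left by d1 = 2 → (12, 12)
  seg 7: up by d7 = -1 → (12, 11)
  seg 8: up by d6 = 0 → (12, 11)

d5 = 8
d6 = 0
d7 = -1
d8 = 1
d9 = 6
endpoint = (12, 11)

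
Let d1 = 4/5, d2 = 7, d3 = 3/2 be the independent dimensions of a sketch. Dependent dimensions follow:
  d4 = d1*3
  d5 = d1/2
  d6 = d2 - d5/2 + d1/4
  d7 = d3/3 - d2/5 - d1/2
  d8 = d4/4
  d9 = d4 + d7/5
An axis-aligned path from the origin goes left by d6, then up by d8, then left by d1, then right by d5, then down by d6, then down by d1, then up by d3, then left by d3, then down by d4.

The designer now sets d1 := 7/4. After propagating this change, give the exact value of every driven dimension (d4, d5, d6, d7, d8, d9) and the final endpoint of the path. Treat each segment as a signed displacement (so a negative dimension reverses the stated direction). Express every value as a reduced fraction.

d4 = 21/4
d5 = 7/8
d6 = 7
d7 = -71/40
d8 = 21/16
d9 = 979/200
endpoint = (-75/8, -179/16)

Apply edit: d1 := 7/4
  d4 = d1*3 = 21/4
  d5 = d1/2 = 7/8
  d6 = d2 - d5/2 + d1/4 = 7
  d7 = d3/3 - d2/5 - d1/2 = -71/40
  d8 = d4/4 = 21/16
  d9 = d4 + d7/5 = 979/200
Walk from origin (0, 0):
  seg 1: left by d6 = 7 → (-7, 0)
  seg 2: up by d8 = 21/16 → (-7, 21/16)
  seg 3: left by d1 = 7/4 → (-35/4, 21/16)
  seg 4: right by d5 = 7/8 → (-63/8, 21/16)
  seg 5: down by d6 = 7 → (-63/8, -91/16)
  seg 6: down by d1 = 7/4 → (-63/8, -119/16)
  seg 7: up by d3 = 3/2 → (-63/8, -95/16)
  seg 8: left by d3 = 3/2 → (-75/8, -95/16)
  seg 9: down by d4 = 21/4 → (-75/8, -179/16)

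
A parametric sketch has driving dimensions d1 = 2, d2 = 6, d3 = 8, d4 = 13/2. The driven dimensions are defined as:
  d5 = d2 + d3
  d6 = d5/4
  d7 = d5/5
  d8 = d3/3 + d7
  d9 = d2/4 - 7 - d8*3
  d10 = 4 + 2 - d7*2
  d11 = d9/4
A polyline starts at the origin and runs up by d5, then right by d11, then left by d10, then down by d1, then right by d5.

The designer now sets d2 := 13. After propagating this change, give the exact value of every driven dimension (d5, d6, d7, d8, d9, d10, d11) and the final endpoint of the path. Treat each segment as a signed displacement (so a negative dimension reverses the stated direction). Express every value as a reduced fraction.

d5 = 21
d6 = 21/4
d7 = 21/5
d8 = 103/15
d9 = -487/20
d10 = -12/5
d11 = -487/80
endpoint = (277/16, 19)

Apply edit: d2 := 13
  d5 = d2 + d3 = 21
  d6 = d5/4 = 21/4
  d7 = d5/5 = 21/5
  d8 = d3/3 + d7 = 103/15
  d9 = d2/4 - 7 - d8*3 = -487/20
  d10 = 4 + 2 - d7*2 = -12/5
  d11 = d9/4 = -487/80
Walk from origin (0, 0):
  seg 1: up by d5 = 21 → (0, 21)
  seg 2: right by d11 = -487/80 → (-487/80, 21)
  seg 3: left by d10 = -12/5 → (-59/16, 21)
  seg 4: down by d1 = 2 → (-59/16, 19)
  seg 5: right by d5 = 21 → (277/16, 19)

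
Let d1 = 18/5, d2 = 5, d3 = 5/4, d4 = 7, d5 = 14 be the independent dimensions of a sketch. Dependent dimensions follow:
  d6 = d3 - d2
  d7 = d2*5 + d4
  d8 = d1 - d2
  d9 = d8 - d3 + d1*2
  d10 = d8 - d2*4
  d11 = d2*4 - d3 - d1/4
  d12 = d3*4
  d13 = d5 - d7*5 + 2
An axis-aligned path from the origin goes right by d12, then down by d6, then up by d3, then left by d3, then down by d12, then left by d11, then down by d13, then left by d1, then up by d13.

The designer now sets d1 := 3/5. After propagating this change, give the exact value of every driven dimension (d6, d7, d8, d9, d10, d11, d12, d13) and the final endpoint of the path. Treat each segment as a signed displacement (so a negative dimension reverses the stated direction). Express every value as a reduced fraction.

Apply edit: d1 := 3/5
  d6 = d3 - d2 = -15/4
  d7 = d2*5 + d4 = 32
  d8 = d1 - d2 = -22/5
  d9 = d8 - d3 + d1*2 = -89/20
  d10 = d8 - d2*4 = -122/5
  d11 = d2*4 - d3 - d1/4 = 93/5
  d12 = d3*4 = 5
  d13 = d5 - d7*5 + 2 = -144
Walk from origin (0, 0):
  seg 1: right by d12 = 5 → (5, 0)
  seg 2: down by d6 = -15/4 → (5, 15/4)
  seg 3: up by d3 = 5/4 → (5, 5)
  seg 4: left by d3 = 5/4 → (15/4, 5)
  seg 5: down by d12 = 5 → (15/4, 0)
  seg 6: left by d11 = 93/5 → (-297/20, 0)
  seg 7: down by d13 = -144 → (-297/20, 144)
  seg 8: left by d1 = 3/5 → (-309/20, 144)
  seg 9: up by d13 = -144 → (-309/20, 0)

d6 = -15/4
d7 = 32
d8 = -22/5
d9 = -89/20
d10 = -122/5
d11 = 93/5
d12 = 5
d13 = -144
endpoint = (-309/20, 0)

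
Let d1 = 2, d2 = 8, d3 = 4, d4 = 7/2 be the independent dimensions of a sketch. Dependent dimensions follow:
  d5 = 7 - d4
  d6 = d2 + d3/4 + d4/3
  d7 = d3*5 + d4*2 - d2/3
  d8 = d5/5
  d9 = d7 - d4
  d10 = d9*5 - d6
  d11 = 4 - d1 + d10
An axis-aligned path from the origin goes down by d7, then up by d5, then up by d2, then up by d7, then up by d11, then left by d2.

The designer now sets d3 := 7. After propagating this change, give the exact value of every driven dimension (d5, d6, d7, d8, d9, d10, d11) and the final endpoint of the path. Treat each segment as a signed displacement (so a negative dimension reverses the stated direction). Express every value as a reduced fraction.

Apply edit: d3 := 7
  d5 = 7 - d4 = 7/2
  d6 = d2 + d3/4 + d4/3 = 131/12
  d7 = d3*5 + d4*2 - d2/3 = 118/3
  d8 = d5/5 = 7/10
  d9 = d7 - d4 = 215/6
  d10 = d9*5 - d6 = 673/4
  d11 = 4 - d1 + d10 = 681/4
Walk from origin (0, 0):
  seg 1: down by d7 = 118/3 → (0, -118/3)
  seg 2: up by d5 = 7/2 → (0, -215/6)
  seg 3: up by d2 = 8 → (0, -167/6)
  seg 4: up by d7 = 118/3 → (0, 23/2)
  seg 5: up by d11 = 681/4 → (0, 727/4)
  seg 6: left by d2 = 8 → (-8, 727/4)

d5 = 7/2
d6 = 131/12
d7 = 118/3
d8 = 7/10
d9 = 215/6
d10 = 673/4
d11 = 681/4
endpoint = (-8, 727/4)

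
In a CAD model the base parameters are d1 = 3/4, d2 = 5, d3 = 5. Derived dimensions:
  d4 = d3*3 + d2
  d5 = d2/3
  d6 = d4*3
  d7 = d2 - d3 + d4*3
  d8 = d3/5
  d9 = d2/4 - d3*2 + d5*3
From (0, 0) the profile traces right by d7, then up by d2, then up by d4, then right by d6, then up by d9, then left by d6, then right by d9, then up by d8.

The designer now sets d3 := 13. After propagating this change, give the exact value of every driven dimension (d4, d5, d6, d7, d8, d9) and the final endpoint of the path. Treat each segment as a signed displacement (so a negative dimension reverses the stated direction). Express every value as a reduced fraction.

d4 = 44
d5 = 5/3
d6 = 132
d7 = 124
d8 = 13/5
d9 = -79/4
endpoint = (417/4, 637/20)

Apply edit: d3 := 13
  d4 = d3*3 + d2 = 44
  d5 = d2/3 = 5/3
  d6 = d4*3 = 132
  d7 = d2 - d3 + d4*3 = 124
  d8 = d3/5 = 13/5
  d9 = d2/4 - d3*2 + d5*3 = -79/4
Walk from origin (0, 0):
  seg 1: right by d7 = 124 → (124, 0)
  seg 2: up by d2 = 5 → (124, 5)
  seg 3: up by d4 = 44 → (124, 49)
  seg 4: right by d6 = 132 → (256, 49)
  seg 5: up by d9 = -79/4 → (256, 117/4)
  seg 6: left by d6 = 132 → (124, 117/4)
  seg 7: right by d9 = -79/4 → (417/4, 117/4)
  seg 8: up by d8 = 13/5 → (417/4, 637/20)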